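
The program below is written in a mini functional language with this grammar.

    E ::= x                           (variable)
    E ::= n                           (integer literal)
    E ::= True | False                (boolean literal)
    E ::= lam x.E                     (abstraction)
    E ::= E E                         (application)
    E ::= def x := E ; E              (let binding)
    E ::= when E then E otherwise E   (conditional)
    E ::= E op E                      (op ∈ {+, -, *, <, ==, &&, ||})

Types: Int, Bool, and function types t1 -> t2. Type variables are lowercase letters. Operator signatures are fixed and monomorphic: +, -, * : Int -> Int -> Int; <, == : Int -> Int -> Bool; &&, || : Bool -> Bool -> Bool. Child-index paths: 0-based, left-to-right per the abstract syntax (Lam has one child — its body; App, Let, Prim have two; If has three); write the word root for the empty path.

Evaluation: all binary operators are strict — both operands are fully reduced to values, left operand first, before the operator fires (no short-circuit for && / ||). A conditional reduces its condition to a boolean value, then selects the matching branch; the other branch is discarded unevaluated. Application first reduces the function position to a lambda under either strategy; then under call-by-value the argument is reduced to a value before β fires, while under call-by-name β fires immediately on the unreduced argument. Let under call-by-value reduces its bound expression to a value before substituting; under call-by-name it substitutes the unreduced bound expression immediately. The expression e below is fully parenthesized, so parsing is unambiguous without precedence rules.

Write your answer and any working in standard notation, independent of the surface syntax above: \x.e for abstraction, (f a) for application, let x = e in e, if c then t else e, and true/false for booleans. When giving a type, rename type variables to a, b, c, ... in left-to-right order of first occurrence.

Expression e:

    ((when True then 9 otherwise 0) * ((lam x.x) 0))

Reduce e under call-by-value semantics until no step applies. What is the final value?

Derivation:
step 0: ((if true then 9 else 0) * ((\x.x) 0))
step 1: [if@0] (9 * ((\x.x) 0))
step 2: [beta@1] (9 * 0)
step 3: [delta@root] 0

Answer: 0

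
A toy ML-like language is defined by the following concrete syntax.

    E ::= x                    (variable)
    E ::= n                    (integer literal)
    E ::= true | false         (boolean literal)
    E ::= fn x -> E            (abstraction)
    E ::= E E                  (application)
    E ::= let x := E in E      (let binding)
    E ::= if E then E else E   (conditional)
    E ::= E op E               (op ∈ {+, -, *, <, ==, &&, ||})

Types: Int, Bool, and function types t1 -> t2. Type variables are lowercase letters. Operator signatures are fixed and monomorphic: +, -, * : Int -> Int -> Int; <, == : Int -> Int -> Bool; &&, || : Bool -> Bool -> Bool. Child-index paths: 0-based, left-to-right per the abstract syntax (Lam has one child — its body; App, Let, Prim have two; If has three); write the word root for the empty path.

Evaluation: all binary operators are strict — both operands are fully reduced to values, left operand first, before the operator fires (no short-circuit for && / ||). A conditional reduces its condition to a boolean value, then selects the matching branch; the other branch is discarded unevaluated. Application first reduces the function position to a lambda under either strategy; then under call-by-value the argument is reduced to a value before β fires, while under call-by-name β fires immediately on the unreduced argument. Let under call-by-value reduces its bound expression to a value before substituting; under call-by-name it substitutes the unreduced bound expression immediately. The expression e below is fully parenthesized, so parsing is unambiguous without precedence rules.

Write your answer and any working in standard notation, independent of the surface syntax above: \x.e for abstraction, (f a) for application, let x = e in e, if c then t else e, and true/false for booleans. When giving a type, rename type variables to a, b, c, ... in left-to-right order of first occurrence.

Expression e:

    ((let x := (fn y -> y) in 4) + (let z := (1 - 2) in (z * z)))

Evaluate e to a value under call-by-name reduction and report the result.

Derivation:
step 0: ((let x = (\y.y) in 4) + (let z = (1 - 2) in (z * z)))
step 1: [let@0] (4 + (let z = (1 - 2) in (z * z)))
step 2: [let@1] (4 + ((1 - 2) * (1 - 2)))
step 3: [delta@1.0] (4 + (-1 * (1 - 2)))
step 4: [delta@1.1] (4 + (-1 * -1))
step 5: [delta@1] (4 + 1)
step 6: [delta@root] 5

Answer: 5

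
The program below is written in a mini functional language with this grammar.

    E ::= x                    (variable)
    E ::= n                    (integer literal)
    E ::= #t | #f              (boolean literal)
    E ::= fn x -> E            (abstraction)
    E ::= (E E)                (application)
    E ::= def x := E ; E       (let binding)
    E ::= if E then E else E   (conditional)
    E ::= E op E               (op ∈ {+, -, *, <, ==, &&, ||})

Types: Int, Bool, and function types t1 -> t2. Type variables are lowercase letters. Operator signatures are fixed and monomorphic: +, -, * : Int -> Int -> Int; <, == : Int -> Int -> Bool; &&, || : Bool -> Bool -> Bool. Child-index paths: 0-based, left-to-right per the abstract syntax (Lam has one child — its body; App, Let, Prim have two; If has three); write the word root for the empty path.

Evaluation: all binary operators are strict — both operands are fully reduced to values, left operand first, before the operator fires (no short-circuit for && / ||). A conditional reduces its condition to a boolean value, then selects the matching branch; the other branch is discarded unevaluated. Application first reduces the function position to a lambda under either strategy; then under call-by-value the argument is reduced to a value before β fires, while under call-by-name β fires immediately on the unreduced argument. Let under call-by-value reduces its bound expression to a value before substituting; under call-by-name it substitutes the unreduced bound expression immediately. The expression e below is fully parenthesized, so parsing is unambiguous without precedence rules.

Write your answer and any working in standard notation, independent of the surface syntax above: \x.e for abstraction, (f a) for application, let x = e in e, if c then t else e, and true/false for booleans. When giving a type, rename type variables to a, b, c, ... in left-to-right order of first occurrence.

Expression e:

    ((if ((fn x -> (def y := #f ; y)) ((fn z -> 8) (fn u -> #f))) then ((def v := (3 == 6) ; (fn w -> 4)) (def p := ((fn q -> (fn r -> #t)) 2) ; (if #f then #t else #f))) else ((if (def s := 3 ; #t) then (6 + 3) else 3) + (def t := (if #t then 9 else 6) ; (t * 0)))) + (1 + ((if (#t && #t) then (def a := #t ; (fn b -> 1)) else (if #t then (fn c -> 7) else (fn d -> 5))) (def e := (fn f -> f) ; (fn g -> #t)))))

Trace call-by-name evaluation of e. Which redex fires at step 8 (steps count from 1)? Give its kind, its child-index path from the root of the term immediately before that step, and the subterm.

Answer: if at 0.1.0 : (if true then 9 else 6)

Working:
step 0: ((if ((\x.(let y = false in y)) ((\z.8) (\u.false))) then ((let v = (3 == 6) in (\w.4)) (let p = ((\q.(\r.true)) 2) in (if false then true else false))) else ((if (let s = 3 in true) then (6 + 3) else 3) + (let t = (if true then 9 else 6) in (t * 0)))) + (1 + ((if (true && true) then (let a = true in (\b.1)) else (if true then (\c.7) else (\d.5))) (let e = (\f.f) in (\g.true)))))
step 1: [beta@0.0] ((if (let y = false in y) then ((let v = (3 == 6) in (\w.4)) (let p = ((\q.(\r.true)) 2) in (if false then true else false))) else ((if (let s = 3 in true) then (6 + 3) else 3) + (let t = (if true then 9 else 6) in (t * 0)))) + (1 + ((if (true && true) then (let a = true in (\b.1)) else (if true then (\c.7) else (\d.5))) (let e = (\f.f) in (\g.true)))))
step 2: [let@0.0] ((if false then ((let v = (3 == 6) in (\w.4)) (let p = ((\q.(\r.true)) 2) in (if false then true else false))) else ((if (let s = 3 in true) then (6 + 3) else 3) + (let t = (if true then 9 else 6) in (t * 0)))) + (1 + ((if (true && true) then (let a = true in (\b.1)) else (if true then (\c.7) else (\d.5))) (let e = (\f.f) in (\g.true)))))
step 3: [if@0] (((if (let s = 3 in true) then (6 + 3) else 3) + (let t = (if true then 9 else 6) in (t * 0))) + (1 + ((if (true && true) then (let a = true in (\b.1)) else (if true then (\c.7) else (\d.5))) (let e = (\f.f) in (\g.true)))))
step 4: [let@0.0.0] (((if true then (6 + 3) else 3) + (let t = (if true then 9 else 6) in (t * 0))) + (1 + ((if (true && true) then (let a = true in (\b.1)) else (if true then (\c.7) else (\d.5))) (let e = (\f.f) in (\g.true)))))
step 5: [if@0.0] (((6 + 3) + (let t = (if true then 9 else 6) in (t * 0))) + (1 + ((if (true && true) then (let a = true in (\b.1)) else (if true then (\c.7) else (\d.5))) (let e = (\f.f) in (\g.true)))))
step 6: [delta@0.0] ((9 + (let t = (if true then 9 else 6) in (t * 0))) + (1 + ((if (true && true) then (let a = true in (\b.1)) else (if true then (\c.7) else (\d.5))) (let e = (\f.f) in (\g.true)))))
step 7: [let@0.1] ((9 + ((if true then 9 else 6) * 0)) + (1 + ((if (true && true) then (let a = true in (\b.1)) else (if true then (\c.7) else (\d.5))) (let e = (\f.f) in (\g.true)))))
step 8: [if@0.1.0] ((9 + (9 * 0)) + (1 + ((if (true && true) then (let a = true in (\b.1)) else (if true then (\c.7) else (\d.5))) (let e = (\f.f) in (\g.true)))))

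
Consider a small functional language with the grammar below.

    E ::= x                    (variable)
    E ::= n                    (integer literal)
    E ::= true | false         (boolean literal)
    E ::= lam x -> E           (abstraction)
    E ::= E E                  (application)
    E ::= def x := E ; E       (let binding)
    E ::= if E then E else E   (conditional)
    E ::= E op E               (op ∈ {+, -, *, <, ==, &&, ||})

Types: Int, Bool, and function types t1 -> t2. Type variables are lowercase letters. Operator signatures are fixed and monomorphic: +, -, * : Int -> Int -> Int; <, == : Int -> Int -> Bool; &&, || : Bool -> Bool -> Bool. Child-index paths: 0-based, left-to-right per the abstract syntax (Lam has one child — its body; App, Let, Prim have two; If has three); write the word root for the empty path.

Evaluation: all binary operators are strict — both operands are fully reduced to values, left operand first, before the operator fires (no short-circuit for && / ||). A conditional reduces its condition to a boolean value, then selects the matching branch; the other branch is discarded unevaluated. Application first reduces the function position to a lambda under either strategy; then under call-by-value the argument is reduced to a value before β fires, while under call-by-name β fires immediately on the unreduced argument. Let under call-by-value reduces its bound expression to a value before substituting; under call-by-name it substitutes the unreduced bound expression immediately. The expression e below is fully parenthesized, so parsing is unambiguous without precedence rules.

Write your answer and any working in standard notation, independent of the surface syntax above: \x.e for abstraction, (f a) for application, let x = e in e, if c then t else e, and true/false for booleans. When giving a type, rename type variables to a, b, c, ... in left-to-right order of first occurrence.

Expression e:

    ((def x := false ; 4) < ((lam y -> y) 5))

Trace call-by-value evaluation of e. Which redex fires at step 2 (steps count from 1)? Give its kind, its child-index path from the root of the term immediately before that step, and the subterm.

Answer: beta at 1 : ((\y.y) 5)

Working:
step 0: ((let x = false in 4) < ((\y.y) 5))
step 1: [let@0] (4 < ((\y.y) 5))
step 2: [beta@1] (4 < 5)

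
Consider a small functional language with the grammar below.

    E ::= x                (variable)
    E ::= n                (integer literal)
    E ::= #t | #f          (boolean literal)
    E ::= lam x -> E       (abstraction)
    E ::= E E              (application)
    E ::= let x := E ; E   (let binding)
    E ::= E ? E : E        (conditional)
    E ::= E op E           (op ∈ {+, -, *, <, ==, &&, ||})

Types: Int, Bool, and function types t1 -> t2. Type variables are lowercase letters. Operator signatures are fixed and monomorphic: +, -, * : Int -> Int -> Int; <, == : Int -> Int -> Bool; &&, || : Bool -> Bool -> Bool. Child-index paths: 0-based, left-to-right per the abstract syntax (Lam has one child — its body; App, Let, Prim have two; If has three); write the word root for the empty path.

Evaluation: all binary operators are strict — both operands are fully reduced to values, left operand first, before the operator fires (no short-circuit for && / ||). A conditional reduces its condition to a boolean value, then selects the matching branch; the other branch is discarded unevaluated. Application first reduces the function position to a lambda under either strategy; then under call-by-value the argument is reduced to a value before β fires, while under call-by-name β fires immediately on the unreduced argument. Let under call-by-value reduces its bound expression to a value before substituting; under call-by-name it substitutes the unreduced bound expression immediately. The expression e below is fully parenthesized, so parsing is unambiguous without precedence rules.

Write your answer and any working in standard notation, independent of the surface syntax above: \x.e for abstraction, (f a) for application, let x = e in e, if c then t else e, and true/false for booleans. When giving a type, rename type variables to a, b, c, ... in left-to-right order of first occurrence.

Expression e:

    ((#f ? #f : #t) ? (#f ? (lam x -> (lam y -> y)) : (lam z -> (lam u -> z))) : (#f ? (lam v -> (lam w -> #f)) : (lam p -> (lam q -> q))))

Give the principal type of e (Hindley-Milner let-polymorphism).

Answer: Bool -> Bool -> Bool

Working:
  unify Bool ~ Bool
  unify Bool ~ Bool
  unify Bool ~ Bool
  unify Bool ~ Bool
y : b
\y._ : b -> b
\x._ : a -> b -> b
z : c
\u._ : d -> c
\z._ : c -> d -> c
  unify a -> b -> b ~ c -> d -> c
  unify a ~ c
  unify b -> b ~ d -> c
  unify b ~ d
  unify d ~ c
  unify Bool ~ Bool
\w._ : f -> Bool
\v._ : e -> f -> Bool
q : h
\q._ : h -> h
\p._ : g -> h -> h
  unify e -> f -> Bool ~ g -> h -> h
  unify e ~ g
  unify f -> Bool ~ h -> h
  unify f ~ h
  unify Bool ~ h
  unify c -> c -> c ~ g -> Bool -> Bool
  unify c ~ g
  unify g -> g ~ Bool -> Bool
  unify g ~ Bool
  unify Bool ~ Bool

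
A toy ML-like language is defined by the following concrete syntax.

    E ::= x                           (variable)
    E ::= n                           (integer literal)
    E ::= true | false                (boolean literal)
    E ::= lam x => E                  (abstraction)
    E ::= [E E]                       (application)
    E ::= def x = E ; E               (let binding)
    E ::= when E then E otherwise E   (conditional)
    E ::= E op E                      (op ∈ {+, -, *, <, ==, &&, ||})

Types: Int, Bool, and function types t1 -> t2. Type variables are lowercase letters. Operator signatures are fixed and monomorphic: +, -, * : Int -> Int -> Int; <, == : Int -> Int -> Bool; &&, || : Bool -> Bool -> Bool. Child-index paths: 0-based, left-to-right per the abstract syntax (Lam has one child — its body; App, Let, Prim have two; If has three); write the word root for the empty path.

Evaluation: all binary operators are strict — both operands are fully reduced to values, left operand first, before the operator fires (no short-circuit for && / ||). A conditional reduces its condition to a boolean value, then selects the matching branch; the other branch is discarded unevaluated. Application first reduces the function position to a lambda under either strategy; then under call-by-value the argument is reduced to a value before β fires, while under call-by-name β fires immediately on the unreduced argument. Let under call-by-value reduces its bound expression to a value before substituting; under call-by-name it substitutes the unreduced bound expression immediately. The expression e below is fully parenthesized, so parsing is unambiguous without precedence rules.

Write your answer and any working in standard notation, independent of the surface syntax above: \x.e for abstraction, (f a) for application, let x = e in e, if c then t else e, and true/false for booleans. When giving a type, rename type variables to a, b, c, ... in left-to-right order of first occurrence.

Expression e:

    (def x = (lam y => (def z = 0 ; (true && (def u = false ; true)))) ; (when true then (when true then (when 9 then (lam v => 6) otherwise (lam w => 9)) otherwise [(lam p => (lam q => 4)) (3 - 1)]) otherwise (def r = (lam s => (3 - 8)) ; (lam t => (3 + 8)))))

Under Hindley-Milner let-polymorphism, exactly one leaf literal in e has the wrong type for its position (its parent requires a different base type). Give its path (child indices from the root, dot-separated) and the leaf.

Answer: 1.1.1.0 : 9

Working:
let z : Int
  unify Bool ~ Bool
let u : Bool
  unify Bool ~ Bool
\y._ : a -> Bool
let x : forall. a -> Bool
  unify Bool ~ Bool
  unify Bool ~ Bool
  unify Int ~ Bool
  FAIL: mismatch Int ~ Bool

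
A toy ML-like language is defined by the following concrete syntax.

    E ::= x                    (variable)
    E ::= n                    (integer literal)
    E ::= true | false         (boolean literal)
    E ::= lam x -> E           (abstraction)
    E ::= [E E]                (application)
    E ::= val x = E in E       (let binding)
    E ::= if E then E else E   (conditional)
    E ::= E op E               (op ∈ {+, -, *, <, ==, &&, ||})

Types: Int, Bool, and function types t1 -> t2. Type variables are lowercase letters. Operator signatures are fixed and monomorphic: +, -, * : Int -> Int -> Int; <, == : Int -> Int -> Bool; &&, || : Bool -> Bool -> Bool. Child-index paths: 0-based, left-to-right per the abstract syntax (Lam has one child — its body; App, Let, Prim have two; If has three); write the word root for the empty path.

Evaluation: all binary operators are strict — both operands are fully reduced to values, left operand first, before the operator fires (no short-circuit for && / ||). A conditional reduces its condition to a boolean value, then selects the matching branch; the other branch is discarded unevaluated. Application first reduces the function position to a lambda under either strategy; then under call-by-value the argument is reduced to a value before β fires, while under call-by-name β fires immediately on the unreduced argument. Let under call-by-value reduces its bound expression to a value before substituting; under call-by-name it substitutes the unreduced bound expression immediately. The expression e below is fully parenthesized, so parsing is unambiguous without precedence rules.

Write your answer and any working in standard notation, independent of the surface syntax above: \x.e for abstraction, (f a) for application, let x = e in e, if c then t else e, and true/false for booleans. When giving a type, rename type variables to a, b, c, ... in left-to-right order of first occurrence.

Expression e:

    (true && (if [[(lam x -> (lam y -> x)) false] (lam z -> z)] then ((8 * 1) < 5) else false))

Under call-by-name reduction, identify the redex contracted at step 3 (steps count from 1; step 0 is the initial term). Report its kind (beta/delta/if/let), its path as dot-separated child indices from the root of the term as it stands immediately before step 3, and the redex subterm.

Trace:
step 0: (true && (if (((\x.(\y.x)) false) (\z.z)) then ((8 * 1) < 5) else false))
step 1: [beta@1.0.0] (true && (if ((\y.false) (\z.z)) then ((8 * 1) < 5) else false))
step 2: [beta@1.0] (true && (if false then ((8 * 1) < 5) else false))
step 3: [if@1] (true && false)

Answer: if at 1 : (if false then ((8 * 1) < 5) else false)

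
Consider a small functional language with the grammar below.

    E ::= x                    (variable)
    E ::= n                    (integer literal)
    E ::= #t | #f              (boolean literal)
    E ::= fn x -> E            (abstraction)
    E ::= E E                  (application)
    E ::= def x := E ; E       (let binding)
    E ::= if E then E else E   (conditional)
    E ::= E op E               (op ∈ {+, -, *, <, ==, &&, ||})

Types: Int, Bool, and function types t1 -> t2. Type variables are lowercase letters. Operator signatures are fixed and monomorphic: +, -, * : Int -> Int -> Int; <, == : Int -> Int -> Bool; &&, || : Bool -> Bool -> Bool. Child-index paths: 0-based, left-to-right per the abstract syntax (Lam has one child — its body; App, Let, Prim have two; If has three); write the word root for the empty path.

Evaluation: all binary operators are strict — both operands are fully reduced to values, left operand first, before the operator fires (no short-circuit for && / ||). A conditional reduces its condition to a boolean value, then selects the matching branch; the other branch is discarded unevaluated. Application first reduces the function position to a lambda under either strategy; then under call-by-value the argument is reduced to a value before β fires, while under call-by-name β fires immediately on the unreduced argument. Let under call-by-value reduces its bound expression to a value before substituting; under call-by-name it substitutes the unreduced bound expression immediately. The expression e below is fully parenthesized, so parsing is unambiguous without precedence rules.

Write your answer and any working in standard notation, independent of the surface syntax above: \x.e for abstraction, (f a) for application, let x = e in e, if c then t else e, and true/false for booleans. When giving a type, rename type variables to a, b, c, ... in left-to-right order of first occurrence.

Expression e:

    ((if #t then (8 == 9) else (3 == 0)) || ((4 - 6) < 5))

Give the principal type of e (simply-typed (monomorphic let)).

Answer: Bool

Working:
  unify Bool ~ Bool
  unify Int ~ Int
  unify Int ~ Int
  unify Int ~ Int
  unify Int ~ Int
  unify Bool ~ Bool
  unify Bool ~ Bool
  unify Int ~ Int
  unify Int ~ Int
  unify Int ~ Int
  unify Int ~ Int
  unify Bool ~ Bool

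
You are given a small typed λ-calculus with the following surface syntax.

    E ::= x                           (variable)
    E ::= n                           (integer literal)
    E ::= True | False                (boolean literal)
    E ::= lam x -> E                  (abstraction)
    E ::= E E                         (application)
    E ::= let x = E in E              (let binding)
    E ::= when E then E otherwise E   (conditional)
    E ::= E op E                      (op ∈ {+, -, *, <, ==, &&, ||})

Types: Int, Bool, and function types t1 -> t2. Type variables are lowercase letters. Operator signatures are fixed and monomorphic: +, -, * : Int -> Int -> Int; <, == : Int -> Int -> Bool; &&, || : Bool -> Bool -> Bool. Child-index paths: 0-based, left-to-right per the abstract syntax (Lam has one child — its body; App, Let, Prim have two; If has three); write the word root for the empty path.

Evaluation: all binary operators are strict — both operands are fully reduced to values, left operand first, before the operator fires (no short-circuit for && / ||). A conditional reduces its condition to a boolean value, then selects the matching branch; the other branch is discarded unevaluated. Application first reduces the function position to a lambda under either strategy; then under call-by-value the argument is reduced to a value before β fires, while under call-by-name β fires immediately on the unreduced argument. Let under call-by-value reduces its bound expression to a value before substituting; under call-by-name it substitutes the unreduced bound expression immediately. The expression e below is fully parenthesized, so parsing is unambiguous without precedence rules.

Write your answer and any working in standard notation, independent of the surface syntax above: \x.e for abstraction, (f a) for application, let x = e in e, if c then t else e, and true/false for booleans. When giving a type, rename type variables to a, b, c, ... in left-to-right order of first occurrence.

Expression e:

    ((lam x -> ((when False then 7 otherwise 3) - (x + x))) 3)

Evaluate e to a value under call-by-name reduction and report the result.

Trace:
step 0: ((\x.((if false then 7 else 3) - (x + x))) 3)
step 1: [beta@root] ((if false then 7 else 3) - (3 + 3))
step 2: [if@0] (3 - (3 + 3))
step 3: [delta@1] (3 - 6)
step 4: [delta@root] -3

Answer: -3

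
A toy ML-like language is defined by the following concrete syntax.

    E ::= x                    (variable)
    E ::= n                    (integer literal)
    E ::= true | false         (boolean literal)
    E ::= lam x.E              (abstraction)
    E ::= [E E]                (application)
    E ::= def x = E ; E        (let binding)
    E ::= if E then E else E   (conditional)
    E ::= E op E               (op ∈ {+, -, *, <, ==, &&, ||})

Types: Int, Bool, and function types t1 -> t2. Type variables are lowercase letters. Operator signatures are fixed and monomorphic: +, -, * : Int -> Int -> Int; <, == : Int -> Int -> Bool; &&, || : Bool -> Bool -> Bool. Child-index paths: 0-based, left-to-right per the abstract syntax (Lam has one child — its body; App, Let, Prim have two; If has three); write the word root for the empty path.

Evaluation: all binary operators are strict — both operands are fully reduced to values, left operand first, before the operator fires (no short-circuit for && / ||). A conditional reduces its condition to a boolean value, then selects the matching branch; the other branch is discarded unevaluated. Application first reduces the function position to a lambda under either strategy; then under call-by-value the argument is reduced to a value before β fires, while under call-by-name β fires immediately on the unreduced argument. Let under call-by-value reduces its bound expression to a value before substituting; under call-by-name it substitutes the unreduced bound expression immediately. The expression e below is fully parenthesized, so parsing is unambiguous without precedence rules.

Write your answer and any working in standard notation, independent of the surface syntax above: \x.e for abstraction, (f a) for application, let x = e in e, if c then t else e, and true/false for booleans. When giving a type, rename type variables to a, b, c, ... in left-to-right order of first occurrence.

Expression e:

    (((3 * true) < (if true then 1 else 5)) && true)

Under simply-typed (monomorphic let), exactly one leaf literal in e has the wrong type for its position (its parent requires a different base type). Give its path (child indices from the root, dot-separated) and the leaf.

Trace:
  unify Int ~ Int
  unify Bool ~ Int
  FAIL: mismatch Bool ~ Int

Answer: 0.0.1 : true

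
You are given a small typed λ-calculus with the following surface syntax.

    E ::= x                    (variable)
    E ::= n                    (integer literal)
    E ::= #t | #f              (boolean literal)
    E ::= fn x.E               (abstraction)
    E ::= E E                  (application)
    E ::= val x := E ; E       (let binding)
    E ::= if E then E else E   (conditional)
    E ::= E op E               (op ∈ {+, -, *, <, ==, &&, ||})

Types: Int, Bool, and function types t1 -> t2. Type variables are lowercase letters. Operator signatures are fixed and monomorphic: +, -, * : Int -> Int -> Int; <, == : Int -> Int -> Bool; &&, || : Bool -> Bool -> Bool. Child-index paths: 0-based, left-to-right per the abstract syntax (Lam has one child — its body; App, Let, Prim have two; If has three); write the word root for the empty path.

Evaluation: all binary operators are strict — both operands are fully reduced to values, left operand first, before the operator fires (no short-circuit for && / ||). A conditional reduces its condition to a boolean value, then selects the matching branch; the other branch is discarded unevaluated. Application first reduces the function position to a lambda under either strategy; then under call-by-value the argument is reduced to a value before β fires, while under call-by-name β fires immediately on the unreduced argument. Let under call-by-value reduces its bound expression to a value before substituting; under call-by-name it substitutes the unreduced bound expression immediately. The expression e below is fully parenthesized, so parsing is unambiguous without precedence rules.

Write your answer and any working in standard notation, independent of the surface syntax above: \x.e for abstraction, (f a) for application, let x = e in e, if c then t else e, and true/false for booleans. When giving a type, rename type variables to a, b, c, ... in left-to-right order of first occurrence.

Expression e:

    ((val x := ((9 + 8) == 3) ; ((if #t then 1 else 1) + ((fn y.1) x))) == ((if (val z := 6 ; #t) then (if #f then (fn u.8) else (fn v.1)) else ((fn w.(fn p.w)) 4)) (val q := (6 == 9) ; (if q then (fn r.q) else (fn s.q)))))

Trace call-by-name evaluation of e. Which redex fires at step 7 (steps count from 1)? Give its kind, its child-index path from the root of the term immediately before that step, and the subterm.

Trace:
step 0: ((let x = ((9 + 8) == 3) in ((if true then 1 else 1) + ((\y.1) x))) == ((if (let z = 6 in true) then (if false then (\u.8) else (\v.1)) else ((\w.(\p.w)) 4)) (let q = (6 == 9) in (if q then (\r.q) else (\s.q)))))
step 1: [let@0] (((if true then 1 else 1) + ((\y.1) ((9 + 8) == 3))) == ((if (let z = 6 in true) then (if false then (\u.8) else (\v.1)) else ((\w.(\p.w)) 4)) (let q = (6 == 9) in (if q then (\r.q) else (\s.q)))))
step 2: [if@0.0] ((1 + ((\y.1) ((9 + 8) == 3))) == ((if (let z = 6 in true) then (if false then (\u.8) else (\v.1)) else ((\w.(\p.w)) 4)) (let q = (6 == 9) in (if q then (\r.q) else (\s.q)))))
step 3: [beta@0.1] ((1 + 1) == ((if (let z = 6 in true) then (if false then (\u.8) else (\v.1)) else ((\w.(\p.w)) 4)) (let q = (6 == 9) in (if q then (\r.q) else (\s.q)))))
step 4: [delta@0] (2 == ((if (let z = 6 in true) then (if false then (\u.8) else (\v.1)) else ((\w.(\p.w)) 4)) (let q = (6 == 9) in (if q then (\r.q) else (\s.q)))))
step 5: [let@1.0.0] (2 == ((if true then (if false then (\u.8) else (\v.1)) else ((\w.(\p.w)) 4)) (let q = (6 == 9) in (if q then (\r.q) else (\s.q)))))
step 6: [if@1.0] (2 == ((if false then (\u.8) else (\v.1)) (let q = (6 == 9) in (if q then (\r.q) else (\s.q)))))
step 7: [if@1.0] (2 == ((\v.1) (let q = (6 == 9) in (if q then (\r.q) else (\s.q)))))

Answer: if at 1.0 : (if false then (\u.8) else (\v.1))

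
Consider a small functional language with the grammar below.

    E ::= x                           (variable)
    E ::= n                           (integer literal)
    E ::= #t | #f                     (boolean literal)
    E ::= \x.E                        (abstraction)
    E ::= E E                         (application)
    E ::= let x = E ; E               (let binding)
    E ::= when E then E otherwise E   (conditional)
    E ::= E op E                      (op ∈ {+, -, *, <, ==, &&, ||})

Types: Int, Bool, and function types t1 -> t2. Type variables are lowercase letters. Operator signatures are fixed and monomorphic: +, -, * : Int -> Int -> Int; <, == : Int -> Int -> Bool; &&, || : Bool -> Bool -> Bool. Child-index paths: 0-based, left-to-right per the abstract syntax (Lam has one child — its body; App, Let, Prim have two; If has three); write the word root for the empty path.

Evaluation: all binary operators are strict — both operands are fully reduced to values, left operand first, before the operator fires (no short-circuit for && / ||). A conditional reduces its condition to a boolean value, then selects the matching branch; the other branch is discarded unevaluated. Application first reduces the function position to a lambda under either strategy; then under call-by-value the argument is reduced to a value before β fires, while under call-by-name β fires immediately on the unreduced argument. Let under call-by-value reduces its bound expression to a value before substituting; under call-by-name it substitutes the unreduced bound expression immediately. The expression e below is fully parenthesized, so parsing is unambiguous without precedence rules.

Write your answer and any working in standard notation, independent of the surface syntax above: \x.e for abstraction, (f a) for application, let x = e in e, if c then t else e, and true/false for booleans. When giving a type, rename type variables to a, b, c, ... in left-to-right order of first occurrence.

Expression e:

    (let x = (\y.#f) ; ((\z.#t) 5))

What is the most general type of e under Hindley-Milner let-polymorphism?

Working:
\y._ : a -> Bool
let x : forall. a -> Bool
\z._ : b -> Bool
  unify b -> Bool ~ Int -> c
  unify b ~ Int
  unify Bool ~ c
_ _ : Bool

Answer: Bool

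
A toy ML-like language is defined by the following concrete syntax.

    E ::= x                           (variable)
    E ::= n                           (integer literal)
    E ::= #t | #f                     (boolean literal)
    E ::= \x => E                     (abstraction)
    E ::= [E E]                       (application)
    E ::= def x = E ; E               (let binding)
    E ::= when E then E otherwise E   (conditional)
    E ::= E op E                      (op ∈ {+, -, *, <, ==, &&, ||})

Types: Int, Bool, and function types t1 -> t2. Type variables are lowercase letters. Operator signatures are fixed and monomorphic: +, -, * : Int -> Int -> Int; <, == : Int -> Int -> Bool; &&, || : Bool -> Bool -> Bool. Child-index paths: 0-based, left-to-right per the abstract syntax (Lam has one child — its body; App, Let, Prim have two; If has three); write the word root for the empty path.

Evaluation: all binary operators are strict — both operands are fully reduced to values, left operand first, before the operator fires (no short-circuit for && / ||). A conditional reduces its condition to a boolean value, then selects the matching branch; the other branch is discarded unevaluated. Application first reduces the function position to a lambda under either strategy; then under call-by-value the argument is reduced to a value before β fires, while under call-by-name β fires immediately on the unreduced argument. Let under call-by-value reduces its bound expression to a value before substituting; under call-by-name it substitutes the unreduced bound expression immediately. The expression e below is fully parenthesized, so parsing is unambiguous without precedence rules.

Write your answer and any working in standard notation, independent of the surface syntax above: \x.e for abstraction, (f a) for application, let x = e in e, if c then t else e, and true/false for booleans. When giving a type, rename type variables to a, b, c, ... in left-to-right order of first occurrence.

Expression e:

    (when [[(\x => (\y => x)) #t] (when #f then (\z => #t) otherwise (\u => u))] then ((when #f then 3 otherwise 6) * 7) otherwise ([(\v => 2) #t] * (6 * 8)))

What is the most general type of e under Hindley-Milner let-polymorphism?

Answer: Int

Trace:
x : a
\y._ : b -> a
\x._ : a -> b -> a
  unify a -> b -> a ~ Bool -> c
  unify a ~ Bool
  unify b -> Bool ~ c
_ _ : b -> Bool
  unify Bool ~ Bool
\z._ : d -> Bool
u : e
\u._ : e -> e
  unify d -> Bool ~ e -> e
  unify d ~ e
  unify Bool ~ e
  unify b -> Bool ~ (Bool -> Bool) -> f
  unify b ~ Bool -> Bool
  unify Bool ~ f
_ _ : Bool
  unify Bool ~ Bool
  unify Bool ~ Bool
  unify Int ~ Int
  unify Int ~ Int
  unify Int ~ Int
\v._ : g -> Int
  unify g -> Int ~ Bool -> h
  unify g ~ Bool
  unify Int ~ h
_ _ : Int
  unify Int ~ Int
  unify Int ~ Int
  unify Int ~ Int
  unify Int ~ Int
  unify Int ~ Int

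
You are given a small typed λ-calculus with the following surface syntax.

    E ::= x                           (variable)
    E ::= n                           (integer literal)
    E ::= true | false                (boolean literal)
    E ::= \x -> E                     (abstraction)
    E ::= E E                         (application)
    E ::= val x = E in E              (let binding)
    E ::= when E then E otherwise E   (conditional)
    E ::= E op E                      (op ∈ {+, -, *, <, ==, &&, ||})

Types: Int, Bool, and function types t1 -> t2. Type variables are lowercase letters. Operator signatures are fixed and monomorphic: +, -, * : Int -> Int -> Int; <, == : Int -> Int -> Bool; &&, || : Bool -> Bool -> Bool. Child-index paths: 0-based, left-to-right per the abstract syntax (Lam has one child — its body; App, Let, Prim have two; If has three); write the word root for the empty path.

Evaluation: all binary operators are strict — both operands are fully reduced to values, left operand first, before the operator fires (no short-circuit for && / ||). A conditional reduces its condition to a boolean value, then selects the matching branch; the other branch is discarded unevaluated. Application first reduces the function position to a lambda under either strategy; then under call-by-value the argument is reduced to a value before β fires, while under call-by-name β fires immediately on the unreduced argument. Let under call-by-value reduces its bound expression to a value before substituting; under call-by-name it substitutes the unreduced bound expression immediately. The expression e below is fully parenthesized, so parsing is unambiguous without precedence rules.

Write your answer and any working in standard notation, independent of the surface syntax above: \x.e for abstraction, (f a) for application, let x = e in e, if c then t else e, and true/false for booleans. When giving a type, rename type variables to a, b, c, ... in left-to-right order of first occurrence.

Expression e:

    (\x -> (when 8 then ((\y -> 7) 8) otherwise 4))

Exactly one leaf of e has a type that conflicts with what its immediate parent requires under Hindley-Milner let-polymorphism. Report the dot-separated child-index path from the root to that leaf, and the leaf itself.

Derivation:
  unify Int ~ Bool
  FAIL: mismatch Int ~ Bool

Answer: 0.0 : 8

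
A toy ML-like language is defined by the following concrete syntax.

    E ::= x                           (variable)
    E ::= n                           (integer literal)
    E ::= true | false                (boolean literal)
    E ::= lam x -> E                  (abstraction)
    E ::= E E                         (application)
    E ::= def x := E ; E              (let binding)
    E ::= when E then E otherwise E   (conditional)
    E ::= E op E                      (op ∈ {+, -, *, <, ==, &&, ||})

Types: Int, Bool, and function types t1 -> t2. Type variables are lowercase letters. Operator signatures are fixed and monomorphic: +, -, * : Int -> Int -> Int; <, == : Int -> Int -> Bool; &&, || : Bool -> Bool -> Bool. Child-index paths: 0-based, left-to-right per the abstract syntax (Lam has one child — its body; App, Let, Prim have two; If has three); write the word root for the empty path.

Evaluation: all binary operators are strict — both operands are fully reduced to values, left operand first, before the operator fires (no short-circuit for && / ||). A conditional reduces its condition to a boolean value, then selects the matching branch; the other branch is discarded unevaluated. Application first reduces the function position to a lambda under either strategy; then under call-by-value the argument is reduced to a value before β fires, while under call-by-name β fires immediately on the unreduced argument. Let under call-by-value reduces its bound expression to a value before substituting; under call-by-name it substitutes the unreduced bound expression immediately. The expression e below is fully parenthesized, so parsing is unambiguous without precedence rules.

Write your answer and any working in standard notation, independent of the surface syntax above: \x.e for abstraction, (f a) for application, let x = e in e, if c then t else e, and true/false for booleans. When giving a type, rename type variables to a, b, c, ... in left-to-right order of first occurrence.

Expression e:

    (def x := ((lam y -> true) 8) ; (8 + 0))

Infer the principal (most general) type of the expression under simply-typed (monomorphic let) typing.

Answer: Int

Trace:
\y._ : a -> Bool
  unify a -> Bool ~ Int -> b
  unify a ~ Int
  unify Bool ~ b
_ _ : Bool
let x : Bool
  unify Int ~ Int
  unify Int ~ Int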